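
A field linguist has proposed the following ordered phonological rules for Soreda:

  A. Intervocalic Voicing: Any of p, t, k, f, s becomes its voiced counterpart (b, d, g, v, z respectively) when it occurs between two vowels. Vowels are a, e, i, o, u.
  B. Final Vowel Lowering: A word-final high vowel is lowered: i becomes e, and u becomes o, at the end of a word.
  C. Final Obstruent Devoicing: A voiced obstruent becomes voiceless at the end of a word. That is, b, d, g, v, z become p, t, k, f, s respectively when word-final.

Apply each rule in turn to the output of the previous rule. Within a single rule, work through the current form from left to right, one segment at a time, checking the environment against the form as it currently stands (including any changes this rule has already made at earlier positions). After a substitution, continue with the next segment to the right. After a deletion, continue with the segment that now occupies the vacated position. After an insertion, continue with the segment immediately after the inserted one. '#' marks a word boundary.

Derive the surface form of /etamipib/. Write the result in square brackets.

A Intervocalic Voicing: [etamipib] → [edamibib]
B Final Vowel Lowering: no change — [edamibib]
C Final Obstruent Devoicing: [edamibib] → [edamibip]

[edamibip]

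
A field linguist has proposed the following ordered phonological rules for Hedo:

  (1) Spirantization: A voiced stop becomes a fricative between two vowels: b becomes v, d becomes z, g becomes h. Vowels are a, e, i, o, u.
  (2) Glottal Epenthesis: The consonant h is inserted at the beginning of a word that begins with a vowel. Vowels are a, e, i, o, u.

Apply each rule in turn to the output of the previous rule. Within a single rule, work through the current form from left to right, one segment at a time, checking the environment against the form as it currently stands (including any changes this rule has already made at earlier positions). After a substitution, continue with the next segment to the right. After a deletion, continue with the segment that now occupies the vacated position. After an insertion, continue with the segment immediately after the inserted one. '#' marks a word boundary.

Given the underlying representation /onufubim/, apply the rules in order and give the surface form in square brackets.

[honufuvim]

(1) Spirantization: [onufubim] → [onufuvim]
(2) Glottal Epenthesis: [onufuvim] → [honufuvim]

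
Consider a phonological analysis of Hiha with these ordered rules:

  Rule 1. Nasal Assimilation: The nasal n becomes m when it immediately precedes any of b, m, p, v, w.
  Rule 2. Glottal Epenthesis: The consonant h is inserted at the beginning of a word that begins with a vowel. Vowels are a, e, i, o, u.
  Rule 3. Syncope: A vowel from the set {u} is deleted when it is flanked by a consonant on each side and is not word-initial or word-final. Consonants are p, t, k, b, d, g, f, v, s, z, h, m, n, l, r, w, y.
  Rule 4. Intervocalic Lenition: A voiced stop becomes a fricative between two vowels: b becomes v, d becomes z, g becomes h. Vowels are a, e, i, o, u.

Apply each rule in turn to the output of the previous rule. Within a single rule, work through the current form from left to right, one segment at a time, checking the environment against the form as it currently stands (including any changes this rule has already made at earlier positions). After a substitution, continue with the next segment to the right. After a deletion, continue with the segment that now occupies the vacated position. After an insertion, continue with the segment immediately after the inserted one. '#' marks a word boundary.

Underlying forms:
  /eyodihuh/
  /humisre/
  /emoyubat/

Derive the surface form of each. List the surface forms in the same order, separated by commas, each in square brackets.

[heyozihh], [hmisre], [hemoybat]

/eyodihuh/:
  Rule 1 Nasal Assimilation: no change — [eyodihuh]
  Rule 2 Glottal Epenthesis: [eyodihuh] → [heyodihuh]
  Rule 3 Syncope: [heyodihuh] → [heyodihh]
  Rule 4 Intervocalic Lenition: [heyodihh] → [heyozihh]
/humisre/:
  Rule 1 Nasal Assimilation: no change — [humisre]
  Rule 2 Glottal Epenthesis: no change — [humisre]
  Rule 3 Syncope: [humisre] → [hmisre]
  Rule 4 Intervocalic Lenition: no change — [hmisre]
/emoyubat/:
  Rule 1 Nasal Assimilation: no change — [emoyubat]
  Rule 2 Glottal Epenthesis: [emoyubat] → [hemoyubat]
  Rule 3 Syncope: [hemoyubat] → [hemoybat]
  Rule 4 Intervocalic Lenition: no change — [hemoybat]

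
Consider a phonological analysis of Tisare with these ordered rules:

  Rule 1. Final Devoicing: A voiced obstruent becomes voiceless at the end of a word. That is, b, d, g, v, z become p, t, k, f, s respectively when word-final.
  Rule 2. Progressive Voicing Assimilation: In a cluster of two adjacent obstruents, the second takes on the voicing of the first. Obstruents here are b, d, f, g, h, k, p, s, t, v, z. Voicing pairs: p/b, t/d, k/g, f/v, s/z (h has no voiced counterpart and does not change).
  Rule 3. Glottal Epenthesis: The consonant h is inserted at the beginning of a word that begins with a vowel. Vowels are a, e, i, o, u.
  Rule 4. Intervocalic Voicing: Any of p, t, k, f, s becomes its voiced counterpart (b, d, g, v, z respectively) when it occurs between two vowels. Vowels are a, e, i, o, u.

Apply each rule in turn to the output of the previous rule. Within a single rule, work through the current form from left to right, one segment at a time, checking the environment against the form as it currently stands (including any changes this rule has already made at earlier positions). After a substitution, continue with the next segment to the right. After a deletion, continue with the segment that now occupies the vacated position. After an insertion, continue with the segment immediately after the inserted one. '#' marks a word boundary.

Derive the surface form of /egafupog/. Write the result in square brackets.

[hegavubok]

Rule 1 Final Devoicing: [egafupog] → [egafupok]
Rule 2 Progressive Voicing Assimilation: no change — [egafupok]
Rule 3 Glottal Epenthesis: [egafupok] → [hegafupok]
Rule 4 Intervocalic Voicing: [hegafupok] → [hegavubok]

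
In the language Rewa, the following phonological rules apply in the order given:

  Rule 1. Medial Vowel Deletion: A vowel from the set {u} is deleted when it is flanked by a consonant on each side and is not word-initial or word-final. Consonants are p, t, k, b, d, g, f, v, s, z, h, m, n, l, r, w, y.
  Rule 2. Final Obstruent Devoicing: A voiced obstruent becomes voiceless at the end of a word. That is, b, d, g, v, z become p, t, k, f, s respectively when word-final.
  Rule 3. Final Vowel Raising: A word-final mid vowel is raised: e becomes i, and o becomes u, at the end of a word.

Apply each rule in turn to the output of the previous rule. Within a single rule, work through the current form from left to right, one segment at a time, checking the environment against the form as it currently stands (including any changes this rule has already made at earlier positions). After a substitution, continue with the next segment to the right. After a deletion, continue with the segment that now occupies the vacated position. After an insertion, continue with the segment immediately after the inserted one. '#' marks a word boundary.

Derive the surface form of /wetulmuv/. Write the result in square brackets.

Rule 1 Medial Vowel Deletion: [wetulmuv] → [wetlmv]
Rule 2 Final Obstruent Devoicing: [wetlmv] → [wetlmf]
Rule 3 Final Vowel Raising: no change — [wetlmf]

[wetlmf]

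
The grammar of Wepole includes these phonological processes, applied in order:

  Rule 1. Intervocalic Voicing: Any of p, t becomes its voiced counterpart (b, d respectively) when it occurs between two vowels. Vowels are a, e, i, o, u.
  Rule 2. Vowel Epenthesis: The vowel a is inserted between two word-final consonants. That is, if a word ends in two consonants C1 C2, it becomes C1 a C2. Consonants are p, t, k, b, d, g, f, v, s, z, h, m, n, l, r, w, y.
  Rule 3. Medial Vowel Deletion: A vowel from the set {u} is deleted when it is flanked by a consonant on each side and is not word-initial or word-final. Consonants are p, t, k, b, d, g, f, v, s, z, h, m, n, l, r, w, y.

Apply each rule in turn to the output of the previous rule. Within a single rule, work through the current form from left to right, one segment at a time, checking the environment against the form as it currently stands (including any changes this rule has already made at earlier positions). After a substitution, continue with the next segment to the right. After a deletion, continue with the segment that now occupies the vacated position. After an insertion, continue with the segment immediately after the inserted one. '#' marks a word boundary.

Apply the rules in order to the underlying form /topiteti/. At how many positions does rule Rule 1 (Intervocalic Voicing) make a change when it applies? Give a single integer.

Rule 1 Intervocalic Voicing: [topiteti] → [tobidedi]
Rule 2 Vowel Epenthesis: no change — [tobidedi]
Rule 3 Medial Vowel Deletion: no change — [tobidedi]
Rule Rule 1 changed 3 position(s).

3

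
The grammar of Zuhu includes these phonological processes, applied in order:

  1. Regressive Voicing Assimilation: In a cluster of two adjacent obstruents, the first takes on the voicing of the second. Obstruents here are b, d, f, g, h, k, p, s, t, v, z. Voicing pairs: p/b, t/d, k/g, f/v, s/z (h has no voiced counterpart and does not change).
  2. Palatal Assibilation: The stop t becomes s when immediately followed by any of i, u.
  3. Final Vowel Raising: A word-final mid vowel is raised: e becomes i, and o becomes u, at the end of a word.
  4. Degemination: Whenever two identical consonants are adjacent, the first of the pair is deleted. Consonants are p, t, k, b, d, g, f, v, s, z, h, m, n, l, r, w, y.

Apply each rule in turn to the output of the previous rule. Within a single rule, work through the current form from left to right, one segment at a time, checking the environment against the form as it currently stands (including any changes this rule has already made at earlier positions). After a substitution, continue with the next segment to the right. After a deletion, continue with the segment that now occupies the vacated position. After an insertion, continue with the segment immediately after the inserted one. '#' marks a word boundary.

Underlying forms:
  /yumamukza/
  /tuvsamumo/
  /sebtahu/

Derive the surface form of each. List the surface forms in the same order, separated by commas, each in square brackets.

/yumamukza/:
  1 Regressive Voicing Assimilation: [yumamukza] → [yumamugza]
  2 Palatal Assibilation: no change — [yumamugza]
  3 Final Vowel Raising: no change — [yumamugza]
  4 Degemination: no change — [yumamugza]
/tuvsamumo/:
  1 Regressive Voicing Assimilation: [tuvsamumo] → [tufsamumo]
  2 Palatal Assibilation: [tufsamumo] → [sufsamumo]
  3 Final Vowel Raising: [sufsamumo] → [sufsamumu]
  4 Degemination: no change — [sufsamumu]
/sebtahu/:
  1 Regressive Voicing Assimilation: [sebtahu] → [septahu]
  2 Palatal Assibilation: no change — [septahu]
  3 Final Vowel Raising: no change — [septahu]
  4 Degemination: no change — [septahu]

[yumamugza], [sufsamumu], [septahu]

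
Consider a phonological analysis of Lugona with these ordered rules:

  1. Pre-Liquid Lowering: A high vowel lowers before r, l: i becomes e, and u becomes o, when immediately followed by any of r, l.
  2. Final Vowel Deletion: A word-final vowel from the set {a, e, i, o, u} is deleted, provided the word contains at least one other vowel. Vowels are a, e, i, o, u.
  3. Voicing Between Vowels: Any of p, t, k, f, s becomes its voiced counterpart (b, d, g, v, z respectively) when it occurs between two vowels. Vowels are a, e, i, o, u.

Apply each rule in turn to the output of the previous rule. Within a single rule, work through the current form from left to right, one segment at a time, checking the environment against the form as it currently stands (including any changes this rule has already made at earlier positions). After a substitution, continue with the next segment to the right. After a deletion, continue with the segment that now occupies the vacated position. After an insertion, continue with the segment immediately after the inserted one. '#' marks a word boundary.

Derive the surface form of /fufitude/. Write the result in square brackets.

[fuvidud]

1 Pre-Liquid Lowering: no change — [fufitude]
2 Final Vowel Deletion: [fufitude] → [fufitud]
3 Voicing Between Vowels: [fufitud] → [fuvidud]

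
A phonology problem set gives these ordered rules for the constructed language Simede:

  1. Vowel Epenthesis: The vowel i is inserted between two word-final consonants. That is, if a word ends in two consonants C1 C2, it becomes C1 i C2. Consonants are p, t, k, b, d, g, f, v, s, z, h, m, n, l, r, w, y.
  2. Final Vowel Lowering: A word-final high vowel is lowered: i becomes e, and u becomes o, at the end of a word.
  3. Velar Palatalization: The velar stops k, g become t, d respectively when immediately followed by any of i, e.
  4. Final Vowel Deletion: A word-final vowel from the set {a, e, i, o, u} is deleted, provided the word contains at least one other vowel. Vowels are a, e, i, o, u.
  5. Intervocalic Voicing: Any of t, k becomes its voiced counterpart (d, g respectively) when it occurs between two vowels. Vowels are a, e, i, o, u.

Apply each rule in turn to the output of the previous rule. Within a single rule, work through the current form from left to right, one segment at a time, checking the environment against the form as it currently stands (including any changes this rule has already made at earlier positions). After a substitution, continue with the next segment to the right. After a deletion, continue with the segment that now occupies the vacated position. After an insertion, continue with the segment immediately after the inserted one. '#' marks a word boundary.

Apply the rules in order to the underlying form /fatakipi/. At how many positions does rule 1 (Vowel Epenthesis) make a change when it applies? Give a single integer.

0

1 Vowel Epenthesis: no change — [fatakipi]
2 Final Vowel Lowering: [fatakipi] → [fatakipe]
3 Velar Palatalization: [fatakipe] → [fatatipe]
4 Final Vowel Deletion: [fatatipe] → [fatatip]
5 Intervocalic Voicing: [fatatip] → [fadadip]
Rule 1 changed 0 position(s).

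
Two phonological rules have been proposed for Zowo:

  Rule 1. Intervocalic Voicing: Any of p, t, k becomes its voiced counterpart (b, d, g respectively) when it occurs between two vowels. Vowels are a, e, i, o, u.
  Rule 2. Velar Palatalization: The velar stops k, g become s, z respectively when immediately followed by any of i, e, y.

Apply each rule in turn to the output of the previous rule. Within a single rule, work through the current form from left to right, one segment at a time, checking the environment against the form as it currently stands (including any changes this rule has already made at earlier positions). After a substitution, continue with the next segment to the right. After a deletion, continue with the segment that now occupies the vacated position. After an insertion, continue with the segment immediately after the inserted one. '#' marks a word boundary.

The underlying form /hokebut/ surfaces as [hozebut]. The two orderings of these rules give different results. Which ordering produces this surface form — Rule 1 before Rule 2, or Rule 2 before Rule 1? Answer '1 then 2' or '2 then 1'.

Order 1 then 2:
  1 Intervocalic Voicing: [hokebut] → [hogebut]
  2 Velar Palatalization: [hogebut] → [hozebut]
  result: [hozebut]
Order 2 then 1:
  2 Velar Palatalization: [hokebut] → [hosebut]
  1 Intervocalic Voicing: no change — [hosebut]
  result: [hosebut]

1 then 2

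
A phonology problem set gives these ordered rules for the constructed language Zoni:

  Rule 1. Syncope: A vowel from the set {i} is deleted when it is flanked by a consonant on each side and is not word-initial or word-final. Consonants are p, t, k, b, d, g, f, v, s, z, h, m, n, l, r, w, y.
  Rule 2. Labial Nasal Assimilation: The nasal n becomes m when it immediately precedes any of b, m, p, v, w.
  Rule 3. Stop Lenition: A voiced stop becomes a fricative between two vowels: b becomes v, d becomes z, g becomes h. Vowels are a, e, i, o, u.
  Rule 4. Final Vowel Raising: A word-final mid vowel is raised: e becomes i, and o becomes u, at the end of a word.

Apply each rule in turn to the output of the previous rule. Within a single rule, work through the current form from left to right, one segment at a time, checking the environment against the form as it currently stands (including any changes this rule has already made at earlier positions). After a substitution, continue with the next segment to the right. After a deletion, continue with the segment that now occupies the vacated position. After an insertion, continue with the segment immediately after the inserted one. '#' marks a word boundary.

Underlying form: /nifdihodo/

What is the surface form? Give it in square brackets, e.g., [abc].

[nfdhozu]

Rule 1 Syncope: [nifdihodo] → [nfdhodo]
Rule 2 Labial Nasal Assimilation: no change — [nfdhodo]
Rule 3 Stop Lenition: [nfdhodo] → [nfdhozo]
Rule 4 Final Vowel Raising: [nfdhozo] → [nfdhozu]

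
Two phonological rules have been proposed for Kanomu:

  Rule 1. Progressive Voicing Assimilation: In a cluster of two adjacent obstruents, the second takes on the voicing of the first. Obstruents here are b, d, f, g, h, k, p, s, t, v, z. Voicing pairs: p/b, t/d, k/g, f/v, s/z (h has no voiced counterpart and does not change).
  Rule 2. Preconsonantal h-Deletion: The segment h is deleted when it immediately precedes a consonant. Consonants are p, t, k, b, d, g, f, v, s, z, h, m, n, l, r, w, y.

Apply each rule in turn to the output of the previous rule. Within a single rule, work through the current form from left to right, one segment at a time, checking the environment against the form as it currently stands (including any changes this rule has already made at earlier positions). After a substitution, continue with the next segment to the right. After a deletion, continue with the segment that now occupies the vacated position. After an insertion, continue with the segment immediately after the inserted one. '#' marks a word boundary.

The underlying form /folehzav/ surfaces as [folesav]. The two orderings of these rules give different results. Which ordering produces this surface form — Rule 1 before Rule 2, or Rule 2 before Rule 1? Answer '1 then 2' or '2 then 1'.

1 then 2

Order 1 then 2:
  1 Progressive Voicing Assimilation: [folehzav] → [folehsav]
  2 Preconsonantal h-Deletion: [folehsav] → [folesav]
  result: [folesav]
Order 2 then 1:
  2 Preconsonantal h-Deletion: [folehzav] → [folezav]
  1 Progressive Voicing Assimilation: no change — [folezav]
  result: [folezav]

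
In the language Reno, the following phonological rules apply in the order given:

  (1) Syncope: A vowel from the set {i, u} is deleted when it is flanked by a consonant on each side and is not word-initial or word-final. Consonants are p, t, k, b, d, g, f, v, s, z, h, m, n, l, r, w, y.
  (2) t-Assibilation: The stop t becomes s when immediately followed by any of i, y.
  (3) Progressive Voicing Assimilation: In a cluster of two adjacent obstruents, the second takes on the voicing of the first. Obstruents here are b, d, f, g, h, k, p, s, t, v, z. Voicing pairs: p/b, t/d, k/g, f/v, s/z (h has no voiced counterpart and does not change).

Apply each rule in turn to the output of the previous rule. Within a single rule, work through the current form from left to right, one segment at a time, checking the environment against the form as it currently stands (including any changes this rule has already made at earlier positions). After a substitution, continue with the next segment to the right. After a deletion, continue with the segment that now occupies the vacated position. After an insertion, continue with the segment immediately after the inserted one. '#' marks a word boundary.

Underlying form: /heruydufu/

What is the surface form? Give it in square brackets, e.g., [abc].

[herydvu]

(1) Syncope: [heruydufu] → [herydfu]
(2) t-Assibilation: no change — [herydfu]
(3) Progressive Voicing Assimilation: [herydfu] → [herydvu]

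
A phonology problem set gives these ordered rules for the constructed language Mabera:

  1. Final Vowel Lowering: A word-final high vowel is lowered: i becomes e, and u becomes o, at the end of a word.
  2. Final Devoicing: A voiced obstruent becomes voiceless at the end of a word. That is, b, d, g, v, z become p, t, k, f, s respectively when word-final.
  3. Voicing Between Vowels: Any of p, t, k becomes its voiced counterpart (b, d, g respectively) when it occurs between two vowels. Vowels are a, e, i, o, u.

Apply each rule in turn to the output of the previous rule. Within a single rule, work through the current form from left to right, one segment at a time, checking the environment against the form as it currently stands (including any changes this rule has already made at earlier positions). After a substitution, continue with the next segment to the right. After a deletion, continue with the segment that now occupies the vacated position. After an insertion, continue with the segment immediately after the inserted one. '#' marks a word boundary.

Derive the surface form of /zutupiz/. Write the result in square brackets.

[zudubis]

1 Final Vowel Lowering: no change — [zutupiz]
2 Final Devoicing: [zutupiz] → [zutupis]
3 Voicing Between Vowels: [zutupis] → [zudubis]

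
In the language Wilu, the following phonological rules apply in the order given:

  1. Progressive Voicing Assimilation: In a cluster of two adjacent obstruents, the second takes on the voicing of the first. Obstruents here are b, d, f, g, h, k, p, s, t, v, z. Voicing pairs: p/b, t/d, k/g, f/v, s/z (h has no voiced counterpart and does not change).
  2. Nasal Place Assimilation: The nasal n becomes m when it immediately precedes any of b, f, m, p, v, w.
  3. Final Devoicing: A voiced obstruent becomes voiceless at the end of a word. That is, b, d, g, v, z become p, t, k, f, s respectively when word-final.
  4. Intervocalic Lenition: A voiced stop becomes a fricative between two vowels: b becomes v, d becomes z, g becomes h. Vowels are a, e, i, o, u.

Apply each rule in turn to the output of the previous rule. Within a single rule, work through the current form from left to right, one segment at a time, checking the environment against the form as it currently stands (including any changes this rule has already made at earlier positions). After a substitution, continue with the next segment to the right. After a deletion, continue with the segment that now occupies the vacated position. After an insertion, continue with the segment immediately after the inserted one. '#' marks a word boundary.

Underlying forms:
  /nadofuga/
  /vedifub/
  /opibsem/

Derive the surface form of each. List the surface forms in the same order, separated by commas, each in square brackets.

[nazofuha], [vezifup], [opibzem]

/nadofuga/:
  1 Progressive Voicing Assimilation: no change — [nadofuga]
  2 Nasal Place Assimilation: no change — [nadofuga]
  3 Final Devoicing: no change — [nadofuga]
  4 Intervocalic Lenition: [nadofuga] → [nazofuha]
/vedifub/:
  1 Progressive Voicing Assimilation: no change — [vedifub]
  2 Nasal Place Assimilation: no change — [vedifub]
  3 Final Devoicing: [vedifub] → [vedifup]
  4 Intervocalic Lenition: [vedifup] → [vezifup]
/opibsem/:
  1 Progressive Voicing Assimilation: [opibsem] → [opibzem]
  2 Nasal Place Assimilation: no change — [opibzem]
  3 Final Devoicing: no change — [opibzem]
  4 Intervocalic Lenition: no change — [opibzem]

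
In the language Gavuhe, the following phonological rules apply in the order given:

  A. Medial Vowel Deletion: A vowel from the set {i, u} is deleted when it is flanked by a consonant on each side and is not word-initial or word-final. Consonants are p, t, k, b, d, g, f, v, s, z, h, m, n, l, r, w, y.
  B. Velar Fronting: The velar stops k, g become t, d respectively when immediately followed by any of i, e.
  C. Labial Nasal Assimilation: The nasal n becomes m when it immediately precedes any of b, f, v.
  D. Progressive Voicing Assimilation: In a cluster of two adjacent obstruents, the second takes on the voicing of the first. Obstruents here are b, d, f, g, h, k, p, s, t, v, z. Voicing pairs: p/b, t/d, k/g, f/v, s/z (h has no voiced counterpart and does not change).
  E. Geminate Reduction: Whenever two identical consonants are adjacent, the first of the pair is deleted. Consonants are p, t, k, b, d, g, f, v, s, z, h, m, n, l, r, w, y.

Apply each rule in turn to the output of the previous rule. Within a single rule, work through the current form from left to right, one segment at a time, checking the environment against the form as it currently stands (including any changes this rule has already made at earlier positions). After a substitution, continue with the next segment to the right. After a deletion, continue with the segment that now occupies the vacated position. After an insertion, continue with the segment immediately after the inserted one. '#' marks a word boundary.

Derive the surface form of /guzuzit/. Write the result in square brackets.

A Medial Vowel Deletion: [guzuzit] → [gzzt]
B Velar Fronting: no change — [gzzt]
C Labial Nasal Assimilation: no change — [gzzt]
D Progressive Voicing Assimilation: [gzzt] → [gzzd]
E Geminate Reduction: [gzzd] → [gzd]

[gzd]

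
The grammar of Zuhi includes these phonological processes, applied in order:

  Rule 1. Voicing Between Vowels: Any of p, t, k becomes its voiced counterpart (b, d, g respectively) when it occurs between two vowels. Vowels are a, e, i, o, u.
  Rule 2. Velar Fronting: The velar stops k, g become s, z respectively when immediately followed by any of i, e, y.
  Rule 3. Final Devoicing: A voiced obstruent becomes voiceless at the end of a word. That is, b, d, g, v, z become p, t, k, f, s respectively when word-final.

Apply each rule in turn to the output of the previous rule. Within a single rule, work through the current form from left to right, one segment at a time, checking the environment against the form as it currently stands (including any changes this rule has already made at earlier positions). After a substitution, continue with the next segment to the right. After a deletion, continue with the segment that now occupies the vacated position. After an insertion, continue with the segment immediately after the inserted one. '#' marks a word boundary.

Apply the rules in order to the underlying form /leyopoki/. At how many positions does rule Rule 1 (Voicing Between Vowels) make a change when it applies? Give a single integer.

Rule 1 Voicing Between Vowels: [leyopoki] → [leyobogi]
Rule 2 Velar Fronting: [leyobogi] → [leyobozi]
Rule 3 Final Devoicing: no change — [leyobozi]
Rule Rule 1 changed 2 position(s).

2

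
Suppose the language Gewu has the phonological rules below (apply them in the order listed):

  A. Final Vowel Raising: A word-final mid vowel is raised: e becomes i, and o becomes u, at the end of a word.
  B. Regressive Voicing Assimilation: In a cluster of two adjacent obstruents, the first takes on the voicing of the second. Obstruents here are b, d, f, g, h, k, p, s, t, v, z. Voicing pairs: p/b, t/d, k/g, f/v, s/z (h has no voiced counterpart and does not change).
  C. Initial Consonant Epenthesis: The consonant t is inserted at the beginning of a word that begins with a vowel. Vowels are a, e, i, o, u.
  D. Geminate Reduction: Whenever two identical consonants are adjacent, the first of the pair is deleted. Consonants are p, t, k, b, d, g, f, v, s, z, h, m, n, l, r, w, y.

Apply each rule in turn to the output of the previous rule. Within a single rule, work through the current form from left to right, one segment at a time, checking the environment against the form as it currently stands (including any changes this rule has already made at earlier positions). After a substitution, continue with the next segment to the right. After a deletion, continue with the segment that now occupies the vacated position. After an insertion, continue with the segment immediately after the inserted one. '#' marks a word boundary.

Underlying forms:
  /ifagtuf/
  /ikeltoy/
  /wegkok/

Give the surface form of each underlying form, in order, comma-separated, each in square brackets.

/ifagtuf/:
  A Final Vowel Raising: no change — [ifagtuf]
  B Regressive Voicing Assimilation: [ifagtuf] → [ifaktuf]
  C Initial Consonant Epenthesis: [ifaktuf] → [tifaktuf]
  D Geminate Reduction: no change — [tifaktuf]
/ikeltoy/:
  A Final Vowel Raising: no change — [ikeltoy]
  B Regressive Voicing Assimilation: no change — [ikeltoy]
  C Initial Consonant Epenthesis: [ikeltoy] → [tikeltoy]
  D Geminate Reduction: no change — [tikeltoy]
/wegkok/:
  A Final Vowel Raising: no change — [wegkok]
  B Regressive Voicing Assimilation: [wegkok] → [wekkok]
  C Initial Consonant Epenthesis: no change — [wekkok]
  D Geminate Reduction: [wekkok] → [wekok]

[tifaktuf], [tikeltoy], [wekok]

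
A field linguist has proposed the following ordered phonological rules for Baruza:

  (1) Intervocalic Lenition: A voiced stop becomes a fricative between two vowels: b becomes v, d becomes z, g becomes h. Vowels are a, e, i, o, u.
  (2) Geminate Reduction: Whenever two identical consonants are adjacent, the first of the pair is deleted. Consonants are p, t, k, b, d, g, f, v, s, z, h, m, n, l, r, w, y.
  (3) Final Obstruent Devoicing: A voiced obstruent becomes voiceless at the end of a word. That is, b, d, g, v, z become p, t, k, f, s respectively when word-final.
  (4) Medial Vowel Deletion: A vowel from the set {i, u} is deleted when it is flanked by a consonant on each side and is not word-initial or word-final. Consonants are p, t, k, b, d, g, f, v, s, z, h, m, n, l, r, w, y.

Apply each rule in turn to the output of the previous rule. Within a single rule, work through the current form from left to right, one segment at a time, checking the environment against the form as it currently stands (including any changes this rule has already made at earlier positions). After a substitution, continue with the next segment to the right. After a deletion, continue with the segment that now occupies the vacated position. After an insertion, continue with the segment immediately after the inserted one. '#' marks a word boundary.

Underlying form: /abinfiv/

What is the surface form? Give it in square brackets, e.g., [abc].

(1) Intervocalic Lenition: [abinfiv] → [avinfiv]
(2) Geminate Reduction: no change — [avinfiv]
(3) Final Obstruent Devoicing: [avinfiv] → [avinfif]
(4) Medial Vowel Deletion: [avinfif] → [avnff]

[avnff]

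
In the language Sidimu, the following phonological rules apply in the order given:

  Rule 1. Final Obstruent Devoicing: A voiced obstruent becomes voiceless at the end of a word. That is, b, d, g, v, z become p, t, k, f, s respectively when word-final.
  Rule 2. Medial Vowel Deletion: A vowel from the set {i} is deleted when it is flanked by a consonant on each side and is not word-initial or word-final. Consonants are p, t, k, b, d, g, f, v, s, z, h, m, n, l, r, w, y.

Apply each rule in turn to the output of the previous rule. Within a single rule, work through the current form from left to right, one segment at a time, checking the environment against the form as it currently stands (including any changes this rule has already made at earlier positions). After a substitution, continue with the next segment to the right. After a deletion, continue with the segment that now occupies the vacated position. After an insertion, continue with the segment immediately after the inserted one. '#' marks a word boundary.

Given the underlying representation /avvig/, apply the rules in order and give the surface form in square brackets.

Rule 1 Final Obstruent Devoicing: [avvig] → [avvik]
Rule 2 Medial Vowel Deletion: [avvik] → [avvk]

[avvk]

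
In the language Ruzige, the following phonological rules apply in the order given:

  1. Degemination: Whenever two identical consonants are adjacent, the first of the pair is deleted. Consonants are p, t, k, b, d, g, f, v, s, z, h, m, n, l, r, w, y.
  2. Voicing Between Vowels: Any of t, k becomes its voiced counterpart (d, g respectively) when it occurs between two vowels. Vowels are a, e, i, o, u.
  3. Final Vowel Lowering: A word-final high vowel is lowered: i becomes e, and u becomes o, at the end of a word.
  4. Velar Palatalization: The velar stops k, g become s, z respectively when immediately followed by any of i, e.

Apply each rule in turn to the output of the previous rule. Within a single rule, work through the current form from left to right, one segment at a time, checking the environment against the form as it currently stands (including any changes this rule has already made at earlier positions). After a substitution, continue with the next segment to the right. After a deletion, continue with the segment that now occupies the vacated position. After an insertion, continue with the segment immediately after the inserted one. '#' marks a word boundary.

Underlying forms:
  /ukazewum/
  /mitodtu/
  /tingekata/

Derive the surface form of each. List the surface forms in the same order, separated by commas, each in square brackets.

/ukazewum/:
  1 Degemination: no change — [ukazewum]
  2 Voicing Between Vowels: [ukazewum] → [ugazewum]
  3 Final Vowel Lowering: no change — [ugazewum]
  4 Velar Palatalization: no change — [ugazewum]
/mitodtu/:
  1 Degemination: no change — [mitodtu]
  2 Voicing Between Vowels: [mitodtu] → [midodtu]
  3 Final Vowel Lowering: [midodtu] → [midodto]
  4 Velar Palatalization: no change — [midodto]
/tingekata/:
  1 Degemination: no change — [tingekata]
  2 Voicing Between Vowels: [tingekata] → [tingegada]
  3 Final Vowel Lowering: no change — [tingegada]
  4 Velar Palatalization: [tingegada] → [tinzegada]

[ugazewum], [midodto], [tinzegada]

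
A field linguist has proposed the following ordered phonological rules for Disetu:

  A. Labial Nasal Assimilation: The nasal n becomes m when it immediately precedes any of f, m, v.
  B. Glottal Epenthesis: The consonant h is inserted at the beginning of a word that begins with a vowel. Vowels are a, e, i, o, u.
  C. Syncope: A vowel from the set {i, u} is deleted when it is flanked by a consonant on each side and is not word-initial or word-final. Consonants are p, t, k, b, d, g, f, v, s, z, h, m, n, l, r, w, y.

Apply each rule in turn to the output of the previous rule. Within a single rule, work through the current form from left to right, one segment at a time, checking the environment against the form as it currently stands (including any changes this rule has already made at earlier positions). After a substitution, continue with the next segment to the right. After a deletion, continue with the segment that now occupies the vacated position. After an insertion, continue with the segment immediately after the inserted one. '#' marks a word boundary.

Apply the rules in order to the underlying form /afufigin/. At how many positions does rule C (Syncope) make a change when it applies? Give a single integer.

A Labial Nasal Assimilation: no change — [afufigin]
B Glottal Epenthesis: [afufigin] → [hafufigin]
C Syncope: [hafufigin] → [haffgn]
Rule C changed 3 position(s).

3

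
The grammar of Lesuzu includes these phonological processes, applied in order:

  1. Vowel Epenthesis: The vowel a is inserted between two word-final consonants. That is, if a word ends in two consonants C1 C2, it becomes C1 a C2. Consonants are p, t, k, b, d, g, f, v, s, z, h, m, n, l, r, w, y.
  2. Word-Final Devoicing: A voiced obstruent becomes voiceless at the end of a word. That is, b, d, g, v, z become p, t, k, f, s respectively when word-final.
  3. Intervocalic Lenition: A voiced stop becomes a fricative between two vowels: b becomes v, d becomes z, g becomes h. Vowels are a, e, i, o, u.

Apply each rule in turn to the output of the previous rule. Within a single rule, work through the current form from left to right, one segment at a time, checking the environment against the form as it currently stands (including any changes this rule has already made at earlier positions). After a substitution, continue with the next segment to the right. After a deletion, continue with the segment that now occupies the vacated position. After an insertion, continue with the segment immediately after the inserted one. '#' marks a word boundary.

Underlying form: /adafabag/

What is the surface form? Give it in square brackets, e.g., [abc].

1 Vowel Epenthesis: no change — [adafabag]
2 Word-Final Devoicing: [adafabag] → [adafabak]
3 Intervocalic Lenition: [adafabak] → [azafavak]

[azafavak]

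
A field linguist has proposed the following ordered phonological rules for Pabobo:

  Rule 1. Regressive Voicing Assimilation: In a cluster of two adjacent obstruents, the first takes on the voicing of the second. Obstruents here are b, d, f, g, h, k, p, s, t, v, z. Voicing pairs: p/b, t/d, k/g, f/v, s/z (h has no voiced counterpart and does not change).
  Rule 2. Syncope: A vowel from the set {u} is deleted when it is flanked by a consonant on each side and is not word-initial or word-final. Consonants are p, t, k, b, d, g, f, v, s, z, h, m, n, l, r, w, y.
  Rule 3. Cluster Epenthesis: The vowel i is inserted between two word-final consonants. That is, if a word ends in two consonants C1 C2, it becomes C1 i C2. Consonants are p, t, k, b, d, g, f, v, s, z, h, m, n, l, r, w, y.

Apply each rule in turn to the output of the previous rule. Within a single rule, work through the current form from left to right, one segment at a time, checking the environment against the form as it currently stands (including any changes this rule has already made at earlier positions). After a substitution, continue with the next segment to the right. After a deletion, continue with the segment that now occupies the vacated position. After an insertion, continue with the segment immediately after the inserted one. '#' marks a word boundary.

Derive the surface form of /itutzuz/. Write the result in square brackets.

[itdziz]

Rule 1 Regressive Voicing Assimilation: [itutzuz] → [itudzuz]
Rule 2 Syncope: [itudzuz] → [itdzz]
Rule 3 Cluster Epenthesis: [itdzz] → [itdziz]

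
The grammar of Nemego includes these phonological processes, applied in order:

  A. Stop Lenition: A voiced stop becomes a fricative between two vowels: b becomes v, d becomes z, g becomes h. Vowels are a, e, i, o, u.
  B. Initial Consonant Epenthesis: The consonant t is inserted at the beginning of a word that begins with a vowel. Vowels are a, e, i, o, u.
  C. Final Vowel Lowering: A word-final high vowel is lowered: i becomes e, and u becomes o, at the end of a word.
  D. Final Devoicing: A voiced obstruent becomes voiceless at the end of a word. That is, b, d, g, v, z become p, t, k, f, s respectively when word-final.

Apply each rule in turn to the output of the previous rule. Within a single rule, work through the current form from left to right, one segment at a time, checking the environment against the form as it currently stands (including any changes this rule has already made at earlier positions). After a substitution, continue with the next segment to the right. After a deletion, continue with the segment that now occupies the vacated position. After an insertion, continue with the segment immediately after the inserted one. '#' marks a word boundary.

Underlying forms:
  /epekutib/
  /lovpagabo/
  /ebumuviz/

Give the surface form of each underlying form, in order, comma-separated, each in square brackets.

/epekutib/:
  A Stop Lenition: no change — [epekutib]
  B Initial Consonant Epenthesis: [epekutib] → [tepekutib]
  C Final Vowel Lowering: no change — [tepekutib]
  D Final Devoicing: [tepekutib] → [tepekutip]
/lovpagabo/:
  A Stop Lenition: [lovpagabo] → [lovpahavo]
  B Initial Consonant Epenthesis: no change — [lovpahavo]
  C Final Vowel Lowering: no change — [lovpahavo]
  D Final Devoicing: no change — [lovpahavo]
/ebumuviz/:
  A Stop Lenition: [ebumuviz] → [evumuviz]
  B Initial Consonant Epenthesis: [evumuviz] → [tevumuviz]
  C Final Vowel Lowering: no change — [tevumuviz]
  D Final Devoicing: [tevumuviz] → [tevumuvis]

[tepekutip], [lovpahavo], [tevumuvis]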